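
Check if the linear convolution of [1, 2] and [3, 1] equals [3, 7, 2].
Recompute linear convolution of [1, 2] and [3, 1]: y[0] = 1×3 = 3; y[1] = 1×1 + 2×3 = 7; y[2] = 2×1 = 2 → [3, 7, 2]. Given [3, 7, 2] matches, so answer: Yes

Yes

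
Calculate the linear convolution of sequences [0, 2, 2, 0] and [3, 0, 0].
y[0] = 0×3 = 0; y[1] = 0×0 + 2×3 = 6; y[2] = 0×0 + 2×0 + 2×3 = 6; y[3] = 2×0 + 2×0 + 0×3 = 0; y[4] = 2×0 + 0×0 = 0; y[5] = 0×0 = 0

[0, 6, 6, 0, 0, 0]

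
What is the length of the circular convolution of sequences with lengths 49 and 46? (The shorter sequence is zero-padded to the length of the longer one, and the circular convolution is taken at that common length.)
Circular convolution (zero-padding the shorter input) has length max(m, n) = max(49, 46) = 49

49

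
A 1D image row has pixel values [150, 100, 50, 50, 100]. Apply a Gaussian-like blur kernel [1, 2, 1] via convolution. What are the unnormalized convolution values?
Convolve image row [150, 100, 50, 50, 100] with kernel [1, 2, 1]: y[0] = 150×1 = 150; y[1] = 150×2 + 100×1 = 400; y[2] = 150×1 + 100×2 + 50×1 = 400; y[3] = 100×1 + 50×2 + 50×1 = 250; y[4] = 50×1 + 50×2 + 100×1 = 250; y[5] = 50×1 + 100×2 = 250; y[6] = 100×1 = 100 → [150, 400, 400, 250, 250, 250, 100]. Normalization factor = sum(kernel) = 4.

[150, 400, 400, 250, 250, 250, 100]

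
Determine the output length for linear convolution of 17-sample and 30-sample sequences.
Linear/full convolution length: m + n - 1 = 17 + 30 - 1 = 46

46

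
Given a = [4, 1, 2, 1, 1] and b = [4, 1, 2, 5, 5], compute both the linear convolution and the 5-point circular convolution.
Linear: y_lin[0] = 4×4 = 16; y_lin[1] = 4×1 + 1×4 = 8; y_lin[2] = 4×2 + 1×1 + 2×4 = 17; y_lin[3] = 4×5 + 1×2 + 2×1 + 1×4 = 28; y_lin[4] = 4×5 + 1×5 + 2×2 + 1×1 + 1×4 = 34; y_lin[5] = 1×5 + 2×5 + 1×2 + 1×1 = 18; y_lin[6] = 2×5 + 1×5 + 1×2 = 17; y_lin[7] = 1×5 + 1×5 = 10; y_lin[8] = 1×5 = 5 → [16, 8, 17, 28, 34, 18, 17, 10, 5]. Circular (length 5): y[0] = 4×4 + 1×5 + 2×5 + 1×2 + 1×1 = 34; y[1] = 4×1 + 1×4 + 2×5 + 1×5 + 1×2 = 25; y[2] = 4×2 + 1×1 + 2×4 + 1×5 + 1×5 = 27; y[3] = 4×5 + 1×2 + 2×1 + 1×4 + 1×5 = 33; y[4] = 4×5 + 1×5 + 2×2 + 1×1 + 1×4 = 34 → [34, 25, 27, 33, 34]

Linear: [16, 8, 17, 28, 34, 18, 17, 10, 5], Circular: [34, 25, 27, 33, 34]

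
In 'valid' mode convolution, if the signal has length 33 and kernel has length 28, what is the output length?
'Valid' mode counts only positions where the kernel fully overlaps the signal: m - n + 1 = 33 - 28 + 1 = 6

6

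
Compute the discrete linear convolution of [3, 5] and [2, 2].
y[0] = 3×2 = 6; y[1] = 3×2 + 5×2 = 16; y[2] = 5×2 = 10

[6, 16, 10]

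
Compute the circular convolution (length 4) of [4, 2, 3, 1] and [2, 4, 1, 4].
Use y[k] = Σ_j u[j]·v[(k-j) mod 4]. y[0] = 4×2 + 2×4 + 3×1 + 1×4 = 23; y[1] = 4×4 + 2×2 + 3×4 + 1×1 = 33; y[2] = 4×1 + 2×4 + 3×2 + 1×4 = 22; y[3] = 4×4 + 2×1 + 3×4 + 1×2 = 32. Result: [23, 33, 22, 32]

[23, 33, 22, 32]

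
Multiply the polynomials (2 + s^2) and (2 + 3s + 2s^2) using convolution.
Ascending coefficients: a = [2, 0, 1], b = [2, 3, 2]. c[0] = 2×2 = 4; c[1] = 2×3 + 0×2 = 6; c[2] = 2×2 + 0×3 + 1×2 = 6; c[3] = 0×2 + 1×3 = 3; c[4] = 1×2 = 2. Result coefficients: [4, 6, 6, 3, 2] → 4 + 6s + 6s^2 + 3s^3 + 2s^4

4 + 6s + 6s^2 + 3s^3 + 2s^4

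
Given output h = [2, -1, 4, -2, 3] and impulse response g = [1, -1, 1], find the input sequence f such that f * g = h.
Deconvolve h=[2, -1, 4, -2, 3] by g=[1, -1, 1]. Since g[0]=1, solve forward: f[0] = h[0] / 1 = 2; f[1] = (h[1] - 2×-1) / 1 = 1; f[2] = (h[2] - 1×-1 - 2×1) / 1 = 3. So f = [2, 1, 3]. Check by forward convolution: h[0] = 2×1 = 2; h[1] = 2×-1 + 1×1 = -1; h[2] = 2×1 + 1×-1 + 3×1 = 4; h[3] = 1×1 + 3×-1 = -2; h[4] = 3×1 = 3

[2, 1, 3]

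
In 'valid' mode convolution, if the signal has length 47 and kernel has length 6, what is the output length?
'Valid' mode counts only positions where the kernel fully overlaps the signal: m - n + 1 = 47 - 6 + 1 = 42

42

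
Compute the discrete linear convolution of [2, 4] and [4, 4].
y[0] = 2×4 = 8; y[1] = 2×4 + 4×4 = 24; y[2] = 4×4 = 16

[8, 24, 16]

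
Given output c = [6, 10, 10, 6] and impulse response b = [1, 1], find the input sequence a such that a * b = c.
Deconvolve c=[6, 10, 10, 6] by b=[1, 1]. Since b[0]=1, solve forward: a[0] = c[0] / 1 = 6; a[1] = (c[1] - 6×1) / 1 = 4; a[2] = (c[2] - 4×1) / 1 = 6. So a = [6, 4, 6]. Check by forward convolution: c[0] = 6×1 = 6; c[1] = 6×1 + 4×1 = 10; c[2] = 4×1 + 6×1 = 10; c[3] = 6×1 = 6

[6, 4, 6]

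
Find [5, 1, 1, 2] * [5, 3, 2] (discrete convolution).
y[0] = 5×5 = 25; y[1] = 5×3 + 1×5 = 20; y[2] = 5×2 + 1×3 + 1×5 = 18; y[3] = 1×2 + 1×3 + 2×5 = 15; y[4] = 1×2 + 2×3 = 8; y[5] = 2×2 = 4

[25, 20, 18, 15, 8, 4]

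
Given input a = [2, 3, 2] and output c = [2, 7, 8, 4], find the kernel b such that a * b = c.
Output length 4 = len(a) + len(b) - 1 ⇒ len(b) = 2. Solve b forward using b[k] = (c[k] - Σ_{i≥1} a[i]·b[k-i]) / a[0]: b[0] = c[0] / a[0] = 2 / 2 = 1; b[1] = (c[1] - 3×1) / a[0] = (7 - 3×1) / 2 = 2. So b = [1, 2]. Forward-check [2, 3, 2] * [1, 2]: c[0] = 2×1 = 2; c[1] = 2×2 + 3×1 = 7; c[2] = 3×2 + 2×1 = 8; c[3] = 2×2 = 4 → [2, 7, 8, 4] ✓

[1, 2]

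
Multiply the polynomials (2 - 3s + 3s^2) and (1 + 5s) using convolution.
Ascending coefficients: a = [2, -3, 3], b = [1, 5]. c[0] = 2×1 = 2; c[1] = 2×5 + -3×1 = 7; c[2] = -3×5 + 3×1 = -12; c[3] = 3×5 = 15. Result coefficients: [2, 7, -12, 15] → 2 + 7s - 12s^2 + 15s^3

2 + 7s - 12s^2 + 15s^3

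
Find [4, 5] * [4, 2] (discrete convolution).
y[0] = 4×4 = 16; y[1] = 4×2 + 5×4 = 28; y[2] = 5×2 = 10

[16, 28, 10]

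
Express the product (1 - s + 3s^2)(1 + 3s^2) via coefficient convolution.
Ascending coefficients: a = [1, -1, 3], b = [1, 0, 3]. c[0] = 1×1 = 1; c[1] = 1×0 + -1×1 = -1; c[2] = 1×3 + -1×0 + 3×1 = 6; c[3] = -1×3 + 3×0 = -3; c[4] = 3×3 = 9. Result coefficients: [1, -1, 6, -3, 9] → 1 - s + 6s^2 - 3s^3 + 9s^4

1 - s + 6s^2 - 3s^3 + 9s^4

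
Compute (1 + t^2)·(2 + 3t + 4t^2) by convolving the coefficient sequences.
Ascending coefficients: a = [1, 0, 1], b = [2, 3, 4]. c[0] = 1×2 = 2; c[1] = 1×3 + 0×2 = 3; c[2] = 1×4 + 0×3 + 1×2 = 6; c[3] = 0×4 + 1×3 = 3; c[4] = 1×4 = 4. Result coefficients: [2, 3, 6, 3, 4] → 2 + 3t + 6t^2 + 3t^3 + 4t^4

2 + 3t + 6t^2 + 3t^3 + 4t^4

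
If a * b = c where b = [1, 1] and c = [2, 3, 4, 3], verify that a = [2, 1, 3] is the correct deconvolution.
Forward-compute [2, 1, 3] * [1, 1]: c[0] = 2×1 = 2; c[1] = 2×1 + 1×1 = 3; c[2] = 1×1 + 3×1 = 4; c[3] = 3×1 = 3 → [2, 3, 4, 3]. Matches given c = [2, 3, 4, 3], so verified.

Verified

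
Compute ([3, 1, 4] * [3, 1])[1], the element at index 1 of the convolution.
Use y[k] = Σ_i a[i]·b[k-i] at k=1. y[1] = 3×1 + 1×3 = 6

6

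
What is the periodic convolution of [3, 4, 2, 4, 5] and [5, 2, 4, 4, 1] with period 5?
Use y[k] = Σ_j x[j]·h[(k-j) mod 5]. y[0] = 3×5 + 4×1 + 2×4 + 4×4 + 5×2 = 53; y[1] = 3×2 + 4×5 + 2×1 + 4×4 + 5×4 = 64; y[2] = 3×4 + 4×2 + 2×5 + 4×1 + 5×4 = 54; y[3] = 3×4 + 4×4 + 2×2 + 4×5 + 5×1 = 57; y[4] = 3×1 + 4×4 + 2×4 + 4×2 + 5×5 = 60. Result: [53, 64, 54, 57, 60]

[53, 64, 54, 57, 60]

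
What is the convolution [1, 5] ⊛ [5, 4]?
y[0] = 1×5 = 5; y[1] = 1×4 + 5×5 = 29; y[2] = 5×4 = 20

[5, 29, 20]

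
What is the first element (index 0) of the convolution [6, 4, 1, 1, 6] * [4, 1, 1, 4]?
Use y[k] = Σ_i a[i]·b[k-i] at k=0. y[0] = 6×4 = 24

24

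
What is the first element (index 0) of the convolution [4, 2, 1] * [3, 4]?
Use y[k] = Σ_i a[i]·b[k-i] at k=0. y[0] = 4×3 = 12

12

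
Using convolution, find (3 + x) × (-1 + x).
Ascending coefficients: a = [3, 1], b = [-1, 1]. c[0] = 3×-1 = -3; c[1] = 3×1 + 1×-1 = 2; c[2] = 1×1 = 1. Result coefficients: [-3, 2, 1] → -3 + 2x + x^2

-3 + 2x + x^2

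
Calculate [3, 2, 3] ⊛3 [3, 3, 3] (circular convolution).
Use y[k] = Σ_j f[j]·g[(k-j) mod 3]. y[0] = 3×3 + 2×3 + 3×3 = 24; y[1] = 3×3 + 2×3 + 3×3 = 24; y[2] = 3×3 + 2×3 + 3×3 = 24. Result: [24, 24, 24]

[24, 24, 24]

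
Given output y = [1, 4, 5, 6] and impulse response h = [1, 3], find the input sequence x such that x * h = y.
Deconvolve y=[1, 4, 5, 6] by h=[1, 3]. Since h[0]=1, solve forward: x[0] = y[0] / 1 = 1; x[1] = (y[1] - 1×3) / 1 = 1; x[2] = (y[2] - 1×3) / 1 = 2. So x = [1, 1, 2]. Check by forward convolution: y[0] = 1×1 = 1; y[1] = 1×3 + 1×1 = 4; y[2] = 1×3 + 2×1 = 5; y[3] = 2×3 = 6

[1, 1, 2]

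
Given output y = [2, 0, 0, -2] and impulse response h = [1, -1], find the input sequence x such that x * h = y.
Deconvolve y=[2, 0, 0, -2] by h=[1, -1]. Since h[0]=1, solve forward: x[0] = y[0] / 1 = 2; x[1] = (y[1] - 2×-1) / 1 = 2; x[2] = (y[2] - 2×-1) / 1 = 2. So x = [2, 2, 2]. Check by forward convolution: y[0] = 2×1 = 2; y[1] = 2×-1 + 2×1 = 0; y[2] = 2×-1 + 2×1 = 0; y[3] = 2×-1 = -2

[2, 2, 2]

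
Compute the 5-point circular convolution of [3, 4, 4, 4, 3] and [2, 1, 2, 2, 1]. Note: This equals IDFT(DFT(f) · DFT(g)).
Either evaluate y[k] = Σ_j f[j]·g[(k-j) mod 5] directly, or use IDFT(DFT(f) · DFT(g)). y[0] = 3×2 + 4×1 + 4×2 + 4×2 + 3×1 = 29; y[1] = 3×1 + 4×2 + 4×1 + 4×2 + 3×2 = 29; y[2] = 3×2 + 4×1 + 4×2 + 4×1 + 3×2 = 28; y[3] = 3×2 + 4×2 + 4×1 + 4×2 + 3×1 = 29; y[4] = 3×1 + 4×2 + 4×2 + 4×1 + 3×2 = 29. Result: [29, 29, 28, 29, 29]

[29, 29, 28, 29, 29]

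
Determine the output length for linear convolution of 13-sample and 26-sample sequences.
Linear/full convolution length: m + n - 1 = 13 + 26 - 1 = 38

38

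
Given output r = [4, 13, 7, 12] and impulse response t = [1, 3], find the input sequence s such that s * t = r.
Deconvolve r=[4, 13, 7, 12] by t=[1, 3]. Since t[0]=1, solve forward: s[0] = r[0] / 1 = 4; s[1] = (r[1] - 4×3) / 1 = 1; s[2] = (r[2] - 1×3) / 1 = 4. So s = [4, 1, 4]. Check by forward convolution: r[0] = 4×1 = 4; r[1] = 4×3 + 1×1 = 13; r[2] = 1×3 + 4×1 = 7; r[3] = 4×3 = 12

[4, 1, 4]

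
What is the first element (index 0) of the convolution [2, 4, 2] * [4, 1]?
Use y[k] = Σ_i a[i]·b[k-i] at k=0. y[0] = 2×4 = 8

8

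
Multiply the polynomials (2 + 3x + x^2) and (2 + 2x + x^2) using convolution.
Ascending coefficients: a = [2, 3, 1], b = [2, 2, 1]. c[0] = 2×2 = 4; c[1] = 2×2 + 3×2 = 10; c[2] = 2×1 + 3×2 + 1×2 = 10; c[3] = 3×1 + 1×2 = 5; c[4] = 1×1 = 1. Result coefficients: [4, 10, 10, 5, 1] → 4 + 10x + 10x^2 + 5x^3 + x^4

4 + 10x + 10x^2 + 5x^3 + x^4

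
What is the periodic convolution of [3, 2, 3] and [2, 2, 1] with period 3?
Use y[k] = Σ_j f[j]·g[(k-j) mod 3]. y[0] = 3×2 + 2×1 + 3×2 = 14; y[1] = 3×2 + 2×2 + 3×1 = 13; y[2] = 3×1 + 2×2 + 3×2 = 13. Result: [14, 13, 13]

[14, 13, 13]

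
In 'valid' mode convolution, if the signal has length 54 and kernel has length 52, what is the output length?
'Valid' mode counts only positions where the kernel fully overlaps the signal: m - n + 1 = 54 - 52 + 1 = 3

3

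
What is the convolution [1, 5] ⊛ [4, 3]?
y[0] = 1×4 = 4; y[1] = 1×3 + 5×4 = 23; y[2] = 5×3 = 15

[4, 23, 15]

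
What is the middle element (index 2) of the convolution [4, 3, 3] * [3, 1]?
Use y[k] = Σ_i a[i]·b[k-i] at k=2. y[2] = 3×1 + 3×3 = 12

12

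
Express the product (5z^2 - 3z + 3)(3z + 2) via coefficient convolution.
Ascending coefficients: a = [3, -3, 5], b = [2, 3]. c[0] = 3×2 = 6; c[1] = 3×3 + -3×2 = 3; c[2] = -3×3 + 5×2 = 1; c[3] = 5×3 = 15. Result coefficients: [6, 3, 1, 15] → 15z^3 + z^2 + 3z + 6

15z^3 + z^2 + 3z + 6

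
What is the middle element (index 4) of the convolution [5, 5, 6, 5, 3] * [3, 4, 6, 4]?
Use y[k] = Σ_i a[i]·b[k-i] at k=4. y[4] = 5×4 + 6×6 + 5×4 + 3×3 = 85

85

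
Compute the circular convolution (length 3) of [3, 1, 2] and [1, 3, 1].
Use y[k] = Σ_j u[j]·v[(k-j) mod 3]. y[0] = 3×1 + 1×1 + 2×3 = 10; y[1] = 3×3 + 1×1 + 2×1 = 12; y[2] = 3×1 + 1×3 + 2×1 = 8. Result: [10, 12, 8]

[10, 12, 8]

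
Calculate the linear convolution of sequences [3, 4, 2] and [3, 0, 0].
y[0] = 3×3 = 9; y[1] = 3×0 + 4×3 = 12; y[2] = 3×0 + 4×0 + 2×3 = 6; y[3] = 4×0 + 2×0 = 0; y[4] = 2×0 = 0

[9, 12, 6, 0, 0]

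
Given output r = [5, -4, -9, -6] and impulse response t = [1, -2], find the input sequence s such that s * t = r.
Deconvolve r=[5, -4, -9, -6] by t=[1, -2]. Since t[0]=1, solve forward: s[0] = r[0] / 1 = 5; s[1] = (r[1] - 5×-2) / 1 = 6; s[2] = (r[2] - 6×-2) / 1 = 3. So s = [5, 6, 3]. Check by forward convolution: r[0] = 5×1 = 5; r[1] = 5×-2 + 6×1 = -4; r[2] = 6×-2 + 3×1 = -9; r[3] = 3×-2 = -6

[5, 6, 3]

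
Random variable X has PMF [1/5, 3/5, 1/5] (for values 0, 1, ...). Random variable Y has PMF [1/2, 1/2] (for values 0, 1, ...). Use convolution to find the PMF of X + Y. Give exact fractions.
P(X+Y=k) = Σ_i P(X=i)·P(Y=k-i) — a convolution of [1/5, 3/5, 1/5] and [1/2, 1/2]. P(X+Y=0) = (1/5)×(1/2) = 1/10; P(X+Y=1) = (1/5)×(1/2) + (3/5)×(1/2) = 1/10 + 3/10 = 2/5; P(X+Y=2) = (3/5)×(1/2) + (1/5)×(1/2) = 3/10 + 1/10 = 2/5; P(X+Y=3) = (1/5)×(1/2) = 1/10. PMF: [1/10, 2/5, 2/5, 1/10] (sums to 1 ✓)

[1/10, 2/5, 2/5, 1/10]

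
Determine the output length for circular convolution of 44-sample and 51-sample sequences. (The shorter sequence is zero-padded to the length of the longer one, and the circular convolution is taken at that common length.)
Circular convolution (zero-padding the shorter input) has length max(m, n) = max(44, 51) = 51

51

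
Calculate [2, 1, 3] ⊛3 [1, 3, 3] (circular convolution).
Use y[k] = Σ_j x[j]·h[(k-j) mod 3]. y[0] = 2×1 + 1×3 + 3×3 = 14; y[1] = 2×3 + 1×1 + 3×3 = 16; y[2] = 2×3 + 1×3 + 3×1 = 12. Result: [14, 16, 12]

[14, 16, 12]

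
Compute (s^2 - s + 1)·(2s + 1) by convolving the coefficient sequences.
Ascending coefficients: a = [1, -1, 1], b = [1, 2]. c[0] = 1×1 = 1; c[1] = 1×2 + -1×1 = 1; c[2] = -1×2 + 1×1 = -1; c[3] = 1×2 = 2. Result coefficients: [1, 1, -1, 2] → 2s^3 - s^2 + s + 1

2s^3 - s^2 + s + 1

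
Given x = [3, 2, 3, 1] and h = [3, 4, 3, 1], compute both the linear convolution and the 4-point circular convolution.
Linear: y_lin[0] = 3×3 = 9; y_lin[1] = 3×4 + 2×3 = 18; y_lin[2] = 3×3 + 2×4 + 3×3 = 26; y_lin[3] = 3×1 + 2×3 + 3×4 + 1×3 = 24; y_lin[4] = 2×1 + 3×3 + 1×4 = 15; y_lin[5] = 3×1 + 1×3 = 6; y_lin[6] = 1×1 = 1 → [9, 18, 26, 24, 15, 6, 1]. Circular (length 4): y[0] = 3×3 + 2×1 + 3×3 + 1×4 = 24; y[1] = 3×4 + 2×3 + 3×1 + 1×3 = 24; y[2] = 3×3 + 2×4 + 3×3 + 1×1 = 27; y[3] = 3×1 + 2×3 + 3×4 + 1×3 = 24 → [24, 24, 27, 24]

Linear: [9, 18, 26, 24, 15, 6, 1], Circular: [24, 24, 27, 24]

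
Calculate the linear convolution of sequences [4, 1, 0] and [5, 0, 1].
y[0] = 4×5 = 20; y[1] = 4×0 + 1×5 = 5; y[2] = 4×1 + 1×0 + 0×5 = 4; y[3] = 1×1 + 0×0 = 1; y[4] = 0×1 = 0

[20, 5, 4, 1, 0]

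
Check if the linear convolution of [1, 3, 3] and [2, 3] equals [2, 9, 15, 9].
Recompute linear convolution of [1, 3, 3] and [2, 3]: y[0] = 1×2 = 2; y[1] = 1×3 + 3×2 = 9; y[2] = 3×3 + 3×2 = 15; y[3] = 3×3 = 9 → [2, 9, 15, 9]. Given [2, 9, 15, 9] matches, so answer: Yes

Yes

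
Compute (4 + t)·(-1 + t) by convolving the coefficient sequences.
Ascending coefficients: a = [4, 1], b = [-1, 1]. c[0] = 4×-1 = -4; c[1] = 4×1 + 1×-1 = 3; c[2] = 1×1 = 1. Result coefficients: [-4, 3, 1] → -4 + 3t + t^2

-4 + 3t + t^2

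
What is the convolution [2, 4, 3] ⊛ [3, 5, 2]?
y[0] = 2×3 = 6; y[1] = 2×5 + 4×3 = 22; y[2] = 2×2 + 4×5 + 3×3 = 33; y[3] = 4×2 + 3×5 = 23; y[4] = 3×2 = 6

[6, 22, 33, 23, 6]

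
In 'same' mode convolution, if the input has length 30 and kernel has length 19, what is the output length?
'Same' mode returns an output with the same length as the input: 30

30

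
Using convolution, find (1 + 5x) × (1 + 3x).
Ascending coefficients: a = [1, 5], b = [1, 3]. c[0] = 1×1 = 1; c[1] = 1×3 + 5×1 = 8; c[2] = 5×3 = 15. Result coefficients: [1, 8, 15] → 1 + 8x + 15x^2

1 + 8x + 15x^2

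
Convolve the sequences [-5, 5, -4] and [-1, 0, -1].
y[0] = -5×-1 = 5; y[1] = -5×0 + 5×-1 = -5; y[2] = -5×-1 + 5×0 + -4×-1 = 9; y[3] = 5×-1 + -4×0 = -5; y[4] = -4×-1 = 4

[5, -5, 9, -5, 4]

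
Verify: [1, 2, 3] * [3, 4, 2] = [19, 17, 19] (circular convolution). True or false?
Recompute circular convolution of [1, 2, 3] and [3, 4, 2]: y[0] = 1×3 + 2×2 + 3×4 = 19; y[1] = 1×4 + 2×3 + 3×2 = 16; y[2] = 1×2 + 2×4 + 3×3 = 19 → [19, 16, 19]. Compare to given [19, 17, 19]: they differ at index 1: given 17, correct 16, so answer: No

No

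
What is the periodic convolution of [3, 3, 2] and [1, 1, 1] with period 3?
Use y[k] = Σ_j s[j]·t[(k-j) mod 3]. y[0] = 3×1 + 3×1 + 2×1 = 8; y[1] = 3×1 + 3×1 + 2×1 = 8; y[2] = 3×1 + 3×1 + 2×1 = 8. Result: [8, 8, 8]

[8, 8, 8]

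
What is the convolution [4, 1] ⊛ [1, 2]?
y[0] = 4×1 = 4; y[1] = 4×2 + 1×1 = 9; y[2] = 1×2 = 2

[4, 9, 2]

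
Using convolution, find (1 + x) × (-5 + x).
Ascending coefficients: a = [1, 1], b = [-5, 1]. c[0] = 1×-5 = -5; c[1] = 1×1 + 1×-5 = -4; c[2] = 1×1 = 1. Result coefficients: [-5, -4, 1] → -5 - 4x + x^2

-5 - 4x + x^2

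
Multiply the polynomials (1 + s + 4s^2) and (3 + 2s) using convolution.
Ascending coefficients: a = [1, 1, 4], b = [3, 2]. c[0] = 1×3 = 3; c[1] = 1×2 + 1×3 = 5; c[2] = 1×2 + 4×3 = 14; c[3] = 4×2 = 8. Result coefficients: [3, 5, 14, 8] → 3 + 5s + 14s^2 + 8s^3

3 + 5s + 14s^2 + 8s^3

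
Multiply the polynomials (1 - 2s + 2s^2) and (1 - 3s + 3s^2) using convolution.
Ascending coefficients: a = [1, -2, 2], b = [1, -3, 3]. c[0] = 1×1 = 1; c[1] = 1×-3 + -2×1 = -5; c[2] = 1×3 + -2×-3 + 2×1 = 11; c[3] = -2×3 + 2×-3 = -12; c[4] = 2×3 = 6. Result coefficients: [1, -5, 11, -12, 6] → 1 - 5s + 11s^2 - 12s^3 + 6s^4

1 - 5s + 11s^2 - 12s^3 + 6s^4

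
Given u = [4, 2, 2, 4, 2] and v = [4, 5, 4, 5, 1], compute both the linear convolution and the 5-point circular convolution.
Linear: y_lin[0] = 4×4 = 16; y_lin[1] = 4×5 + 2×4 = 28; y_lin[2] = 4×4 + 2×5 + 2×4 = 34; y_lin[3] = 4×5 + 2×4 + 2×5 + 4×4 = 54; y_lin[4] = 4×1 + 2×5 + 2×4 + 4×5 + 2×4 = 50; y_lin[5] = 2×1 + 2×5 + 4×4 + 2×5 = 38; y_lin[6] = 2×1 + 4×5 + 2×4 = 30; y_lin[7] = 4×1 + 2×5 = 14; y_lin[8] = 2×1 = 2 → [16, 28, 34, 54, 50, 38, 30, 14, 2]. Circular (length 5): y[0] = 4×4 + 2×1 + 2×5 + 4×4 + 2×5 = 54; y[1] = 4×5 + 2×4 + 2×1 + 4×5 + 2×4 = 58; y[2] = 4×4 + 2×5 + 2×4 + 4×1 + 2×5 = 48; y[3] = 4×5 + 2×4 + 2×5 + 4×4 + 2×1 = 56; y[4] = 4×1 + 2×5 + 2×4 + 4×5 + 2×4 = 50 → [54, 58, 48, 56, 50]

Linear: [16, 28, 34, 54, 50, 38, 30, 14, 2], Circular: [54, 58, 48, 56, 50]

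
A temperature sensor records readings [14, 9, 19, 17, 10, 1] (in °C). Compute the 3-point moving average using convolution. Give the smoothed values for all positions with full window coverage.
3-point moving average kernel = [1, 1, 1]. Apply in 'valid' mode (full window coverage): avg[0] = (14 + 9 + 19) / 3 = 14.0; avg[1] = (9 + 19 + 17) / 3 = 15.0; avg[2] = (19 + 17 + 10) / 3 = 15.33; avg[3] = (17 + 10 + 1) / 3 = 9.33. Smoothed values: [14.0, 15.0, 15.33, 9.33]

[14.0, 15.0, 15.33, 9.33]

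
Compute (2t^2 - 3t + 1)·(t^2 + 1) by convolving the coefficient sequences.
Ascending coefficients: a = [1, -3, 2], b = [1, 0, 1]. c[0] = 1×1 = 1; c[1] = 1×0 + -3×1 = -3; c[2] = 1×1 + -3×0 + 2×1 = 3; c[3] = -3×1 + 2×0 = -3; c[4] = 2×1 = 2. Result coefficients: [1, -3, 3, -3, 2] → 2t^4 - 3t^3 + 3t^2 - 3t + 1

2t^4 - 3t^3 + 3t^2 - 3t + 1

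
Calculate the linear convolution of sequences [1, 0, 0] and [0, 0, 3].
y[0] = 1×0 = 0; y[1] = 1×0 + 0×0 = 0; y[2] = 1×3 + 0×0 + 0×0 = 3; y[3] = 0×3 + 0×0 = 0; y[4] = 0×3 = 0

[0, 0, 3, 0, 0]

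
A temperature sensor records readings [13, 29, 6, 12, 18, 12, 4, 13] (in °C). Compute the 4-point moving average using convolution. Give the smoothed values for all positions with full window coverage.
4-point moving average kernel = [1, 1, 1, 1]. Apply in 'valid' mode (full window coverage): avg[0] = (13 + 29 + 6 + 12) / 4 = 15.0; avg[1] = (29 + 6 + 12 + 18) / 4 = 16.25; avg[2] = (6 + 12 + 18 + 12) / 4 = 12.0; avg[3] = (12 + 18 + 12 + 4) / 4 = 11.5; avg[4] = (18 + 12 + 4 + 13) / 4 = 11.75. Smoothed values: [15.0, 16.25, 12.0, 11.5, 11.75]

[15.0, 16.25, 12.0, 11.5, 11.75]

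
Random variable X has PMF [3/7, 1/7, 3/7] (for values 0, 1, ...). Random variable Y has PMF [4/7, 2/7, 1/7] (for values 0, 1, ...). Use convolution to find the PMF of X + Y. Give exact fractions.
P(X+Y=k) = Σ_i P(X=i)·P(Y=k-i) — a convolution of [3/7, 1/7, 3/7] and [4/7, 2/7, 1/7]. P(X+Y=0) = (3/7)×(4/7) = 12/49; P(X+Y=1) = (3/7)×(2/7) + (1/7)×(4/7) = 6/49 + 4/49 = 10/49; P(X+Y=2) = (3/7)×(1/7) + (1/7)×(2/7) + (3/7)×(4/7) = 3/49 + 2/49 + 12/49 = 17/49; P(X+Y=3) = (1/7)×(1/7) + (3/7)×(2/7) = 1/49 + 6/49 = 1/7; P(X+Y=4) = (3/7)×(1/7) = 3/49. PMF: [12/49, 10/49, 17/49, 1/7, 3/49] (sums to 1 ✓)

[12/49, 10/49, 17/49, 1/7, 3/49]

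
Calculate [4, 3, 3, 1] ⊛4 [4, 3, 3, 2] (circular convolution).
Use y[k] = Σ_j x[j]·h[(k-j) mod 4]. y[0] = 4×4 + 3×2 + 3×3 + 1×3 = 34; y[1] = 4×3 + 3×4 + 3×2 + 1×3 = 33; y[2] = 4×3 + 3×3 + 3×4 + 1×2 = 35; y[3] = 4×2 + 3×3 + 3×3 + 1×4 = 30. Result: [34, 33, 35, 30]

[34, 33, 35, 30]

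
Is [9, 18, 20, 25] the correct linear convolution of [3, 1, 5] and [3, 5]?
Recompute linear convolution of [3, 1, 5] and [3, 5]: y[0] = 3×3 = 9; y[1] = 3×5 + 1×3 = 18; y[2] = 1×5 + 5×3 = 20; y[3] = 5×5 = 25 → [9, 18, 20, 25]. Given [9, 18, 20, 25] matches, so answer: Yes

Yes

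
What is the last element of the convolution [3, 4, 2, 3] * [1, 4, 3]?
Use y[k] = Σ_i a[i]·b[k-i] at k=5. y[5] = 3×3 = 9

9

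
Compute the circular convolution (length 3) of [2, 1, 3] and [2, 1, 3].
Use y[k] = Σ_j a[j]·b[(k-j) mod 3]. y[0] = 2×2 + 1×3 + 3×1 = 10; y[1] = 2×1 + 1×2 + 3×3 = 13; y[2] = 2×3 + 1×1 + 3×2 = 13. Result: [10, 13, 13]

[10, 13, 13]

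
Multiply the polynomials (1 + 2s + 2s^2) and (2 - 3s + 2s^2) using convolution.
Ascending coefficients: a = [1, 2, 2], b = [2, -3, 2]. c[0] = 1×2 = 2; c[1] = 1×-3 + 2×2 = 1; c[2] = 1×2 + 2×-3 + 2×2 = 0; c[3] = 2×2 + 2×-3 = -2; c[4] = 2×2 = 4. Result coefficients: [2, 1, 0, -2, 4] → 2 + s - 2s^3 + 4s^4

2 + s - 2s^3 + 4s^4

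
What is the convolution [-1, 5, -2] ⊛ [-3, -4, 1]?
y[0] = -1×-3 = 3; y[1] = -1×-4 + 5×-3 = -11; y[2] = -1×1 + 5×-4 + -2×-3 = -15; y[3] = 5×1 + -2×-4 = 13; y[4] = -2×1 = -2

[3, -11, -15, 13, -2]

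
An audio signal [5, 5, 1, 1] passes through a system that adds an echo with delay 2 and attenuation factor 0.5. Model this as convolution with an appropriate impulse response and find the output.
Direct-path + delayed-attenuated-path model → impulse response h = [1, 0, 0.5] (1 at lag 0, 0.5 at lag 2). Output y[n] = x[n] + 0.5·x[n - 2] (with x[n] = 0 outside 0..3): y[0] = 5 + 0.5×0 = 5; y[1] = 5 + 0.5×0 = 5; y[2] = 1 + 0.5×5 = 3.5; y[3] = 1 + 0.5×5 = 3.5; y[4] = 0 + 0.5×1 = 0.5; y[5] = 0 + 0.5×1 = 0.5. So y = [5, 5, 3.5, 3.5, 0.5, 0.5]

[5, 5, 3.5, 3.5, 0.5, 0.5]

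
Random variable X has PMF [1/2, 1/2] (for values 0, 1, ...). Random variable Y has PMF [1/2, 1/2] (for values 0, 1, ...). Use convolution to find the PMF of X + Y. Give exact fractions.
P(X+Y=k) = Σ_i P(X=i)·P(Y=k-i) — a convolution of [1/2, 1/2] and [1/2, 1/2]. P(X+Y=0) = (1/2)×(1/2) = 1/4; P(X+Y=1) = (1/2)×(1/2) + (1/2)×(1/2) = 1/4 + 1/4 = 1/2; P(X+Y=2) = (1/2)×(1/2) = 1/4. PMF: [1/4, 1/2, 1/4] (sums to 1 ✓)

[1/4, 1/2, 1/4]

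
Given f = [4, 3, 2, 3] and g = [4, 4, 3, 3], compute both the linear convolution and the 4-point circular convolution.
Linear: y_lin[0] = 4×4 = 16; y_lin[1] = 4×4 + 3×4 = 28; y_lin[2] = 4×3 + 3×4 + 2×4 = 32; y_lin[3] = 4×3 + 3×3 + 2×4 + 3×4 = 41; y_lin[4] = 3×3 + 2×3 + 3×4 = 27; y_lin[5] = 2×3 + 3×3 = 15; y_lin[6] = 3×3 = 9 → [16, 28, 32, 41, 27, 15, 9]. Circular (length 4): y[0] = 4×4 + 3×3 + 2×3 + 3×4 = 43; y[1] = 4×4 + 3×4 + 2×3 + 3×3 = 43; y[2] = 4×3 + 3×4 + 2×4 + 3×3 = 41; y[3] = 4×3 + 3×3 + 2×4 + 3×4 = 41 → [43, 43, 41, 41]

Linear: [16, 28, 32, 41, 27, 15, 9], Circular: [43, 43, 41, 41]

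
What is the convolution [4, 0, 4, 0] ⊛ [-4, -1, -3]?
y[0] = 4×-4 = -16; y[1] = 4×-1 + 0×-4 = -4; y[2] = 4×-3 + 0×-1 + 4×-4 = -28; y[3] = 0×-3 + 4×-1 + 0×-4 = -4; y[4] = 4×-3 + 0×-1 = -12; y[5] = 0×-3 = 0

[-16, -4, -28, -4, -12, 0]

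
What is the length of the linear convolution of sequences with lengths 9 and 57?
Linear/full convolution length: m + n - 1 = 9 + 57 - 1 = 65

65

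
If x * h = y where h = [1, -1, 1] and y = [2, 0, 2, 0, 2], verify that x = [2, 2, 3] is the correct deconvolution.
Forward-compute [2, 2, 3] * [1, -1, 1]: y[0] = 2×1 = 2; y[1] = 2×-1 + 2×1 = 0; y[2] = 2×1 + 2×-1 + 3×1 = 3; y[3] = 2×1 + 3×-1 = -1; y[4] = 3×1 = 3 → [2, 0, 3, -1, 3]. Does not match given y = [2, 0, 2, 0, 2].

Not verified. [2, 2, 3] * [1, -1, 1] = [2, 0, 3, -1, 3], which differs from [2, 0, 2, 0, 2] at index 2.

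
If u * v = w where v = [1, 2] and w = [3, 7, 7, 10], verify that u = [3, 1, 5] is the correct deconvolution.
Forward-compute [3, 1, 5] * [1, 2]: w[0] = 3×1 = 3; w[1] = 3×2 + 1×1 = 7; w[2] = 1×2 + 5×1 = 7; w[3] = 5×2 = 10 → [3, 7, 7, 10]. Matches given w = [3, 7, 7, 10], so verified.

Verified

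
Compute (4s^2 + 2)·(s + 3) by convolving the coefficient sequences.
Ascending coefficients: a = [2, 0, 4], b = [3, 1]. c[0] = 2×3 = 6; c[1] = 2×1 + 0×3 = 2; c[2] = 0×1 + 4×3 = 12; c[3] = 4×1 = 4. Result coefficients: [6, 2, 12, 4] → 4s^3 + 12s^2 + 2s + 6

4s^3 + 12s^2 + 2s + 6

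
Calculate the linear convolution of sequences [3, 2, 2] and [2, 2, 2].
y[0] = 3×2 = 6; y[1] = 3×2 + 2×2 = 10; y[2] = 3×2 + 2×2 + 2×2 = 14; y[3] = 2×2 + 2×2 = 8; y[4] = 2×2 = 4

[6, 10, 14, 8, 4]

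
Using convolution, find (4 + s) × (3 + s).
Ascending coefficients: a = [4, 1], b = [3, 1]. c[0] = 4×3 = 12; c[1] = 4×1 + 1×3 = 7; c[2] = 1×1 = 1. Result coefficients: [12, 7, 1] → 12 + 7s + s^2

12 + 7s + s^2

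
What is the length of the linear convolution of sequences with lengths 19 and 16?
Linear/full convolution length: m + n - 1 = 19 + 16 - 1 = 34

34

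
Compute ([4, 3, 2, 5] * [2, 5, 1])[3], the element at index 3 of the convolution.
Use y[k] = Σ_i a[i]·b[k-i] at k=3. y[3] = 3×1 + 2×5 + 5×2 = 23

23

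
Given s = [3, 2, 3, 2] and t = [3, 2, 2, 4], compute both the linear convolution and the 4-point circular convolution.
Linear: y_lin[0] = 3×3 = 9; y_lin[1] = 3×2 + 2×3 = 12; y_lin[2] = 3×2 + 2×2 + 3×3 = 19; y_lin[3] = 3×4 + 2×2 + 3×2 + 2×3 = 28; y_lin[4] = 2×4 + 3×2 + 2×2 = 18; y_lin[5] = 3×4 + 2×2 = 16; y_lin[6] = 2×4 = 8 → [9, 12, 19, 28, 18, 16, 8]. Circular (length 4): y[0] = 3×3 + 2×4 + 3×2 + 2×2 = 27; y[1] = 3×2 + 2×3 + 3×4 + 2×2 = 28; y[2] = 3×2 + 2×2 + 3×3 + 2×4 = 27; y[3] = 3×4 + 2×2 + 3×2 + 2×3 = 28 → [27, 28, 27, 28]

Linear: [9, 12, 19, 28, 18, 16, 8], Circular: [27, 28, 27, 28]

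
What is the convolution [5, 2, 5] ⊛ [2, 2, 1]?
y[0] = 5×2 = 10; y[1] = 5×2 + 2×2 = 14; y[2] = 5×1 + 2×2 + 5×2 = 19; y[3] = 2×1 + 5×2 = 12; y[4] = 5×1 = 5

[10, 14, 19, 12, 5]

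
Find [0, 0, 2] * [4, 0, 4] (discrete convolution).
y[0] = 0×4 = 0; y[1] = 0×0 + 0×4 = 0; y[2] = 0×4 + 0×0 + 2×4 = 8; y[3] = 0×4 + 2×0 = 0; y[4] = 2×4 = 8

[0, 0, 8, 0, 8]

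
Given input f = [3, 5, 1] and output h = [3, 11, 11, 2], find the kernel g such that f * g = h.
Output length 4 = len(f) + len(g) - 1 ⇒ len(g) = 2. Solve g forward using g[k] = (h[k] - Σ_{i≥1} f[i]·g[k-i]) / f[0]: g[0] = h[0] / f[0] = 3 / 3 = 1; g[1] = (h[1] - 5×1) / f[0] = (11 - 5×1) / 3 = 2. So g = [1, 2]. Forward-check [3, 5, 1] * [1, 2]: h[0] = 3×1 = 3; h[1] = 3×2 + 5×1 = 11; h[2] = 5×2 + 1×1 = 11; h[3] = 1×2 = 2 → [3, 11, 11, 2] ✓

[1, 2]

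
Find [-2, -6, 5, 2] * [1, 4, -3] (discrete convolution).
y[0] = -2×1 = -2; y[1] = -2×4 + -6×1 = -14; y[2] = -2×-3 + -6×4 + 5×1 = -13; y[3] = -6×-3 + 5×4 + 2×1 = 40; y[4] = 5×-3 + 2×4 = -7; y[5] = 2×-3 = -6

[-2, -14, -13, 40, -7, -6]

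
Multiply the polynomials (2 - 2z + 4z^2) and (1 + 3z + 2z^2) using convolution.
Ascending coefficients: a = [2, -2, 4], b = [1, 3, 2]. c[0] = 2×1 = 2; c[1] = 2×3 + -2×1 = 4; c[2] = 2×2 + -2×3 + 4×1 = 2; c[3] = -2×2 + 4×3 = 8; c[4] = 4×2 = 8. Result coefficients: [2, 4, 2, 8, 8] → 2 + 4z + 2z^2 + 8z^3 + 8z^4

2 + 4z + 2z^2 + 8z^3 + 8z^4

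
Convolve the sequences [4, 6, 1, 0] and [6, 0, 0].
y[0] = 4×6 = 24; y[1] = 4×0 + 6×6 = 36; y[2] = 4×0 + 6×0 + 1×6 = 6; y[3] = 6×0 + 1×0 + 0×6 = 0; y[4] = 1×0 + 0×0 = 0; y[5] = 0×0 = 0

[24, 36, 6, 0, 0, 0]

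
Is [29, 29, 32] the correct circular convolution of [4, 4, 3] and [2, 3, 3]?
Recompute circular convolution of [4, 4, 3] and [2, 3, 3]: y[0] = 4×2 + 4×3 + 3×3 = 29; y[1] = 4×3 + 4×2 + 3×3 = 29; y[2] = 4×3 + 4×3 + 3×2 = 30 → [29, 29, 30]. Compare to given [29, 29, 32]: they differ at index 2: given 32, correct 30, so answer: No

No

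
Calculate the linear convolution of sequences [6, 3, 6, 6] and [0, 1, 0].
y[0] = 6×0 = 0; y[1] = 6×1 + 3×0 = 6; y[2] = 6×0 + 3×1 + 6×0 = 3; y[3] = 3×0 + 6×1 + 6×0 = 6; y[4] = 6×0 + 6×1 = 6; y[5] = 6×0 = 0

[0, 6, 3, 6, 6, 0]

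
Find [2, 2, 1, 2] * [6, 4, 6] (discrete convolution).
y[0] = 2×6 = 12; y[1] = 2×4 + 2×6 = 20; y[2] = 2×6 + 2×4 + 1×6 = 26; y[3] = 2×6 + 1×4 + 2×6 = 28; y[4] = 1×6 + 2×4 = 14; y[5] = 2×6 = 12

[12, 20, 26, 28, 14, 12]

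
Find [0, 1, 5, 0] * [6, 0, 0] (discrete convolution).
y[0] = 0×6 = 0; y[1] = 0×0 + 1×6 = 6; y[2] = 0×0 + 1×0 + 5×6 = 30; y[3] = 1×0 + 5×0 + 0×6 = 0; y[4] = 5×0 + 0×0 = 0; y[5] = 0×0 = 0

[0, 6, 30, 0, 0, 0]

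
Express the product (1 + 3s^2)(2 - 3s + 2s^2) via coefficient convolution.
Ascending coefficients: a = [1, 0, 3], b = [2, -3, 2]. c[0] = 1×2 = 2; c[1] = 1×-3 + 0×2 = -3; c[2] = 1×2 + 0×-3 + 3×2 = 8; c[3] = 0×2 + 3×-3 = -9; c[4] = 3×2 = 6. Result coefficients: [2, -3, 8, -9, 6] → 2 - 3s + 8s^2 - 9s^3 + 6s^4

2 - 3s + 8s^2 - 9s^3 + 6s^4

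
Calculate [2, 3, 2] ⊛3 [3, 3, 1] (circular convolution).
Use y[k] = Σ_j x[j]·h[(k-j) mod 3]. y[0] = 2×3 + 3×1 + 2×3 = 15; y[1] = 2×3 + 3×3 + 2×1 = 17; y[2] = 2×1 + 3×3 + 2×3 = 17. Result: [15, 17, 17]

[15, 17, 17]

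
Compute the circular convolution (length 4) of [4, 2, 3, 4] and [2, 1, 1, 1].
Use y[k] = Σ_j s[j]·t[(k-j) mod 4]. y[0] = 4×2 + 2×1 + 3×1 + 4×1 = 17; y[1] = 4×1 + 2×2 + 3×1 + 4×1 = 15; y[2] = 4×1 + 2×1 + 3×2 + 4×1 = 16; y[3] = 4×1 + 2×1 + 3×1 + 4×2 = 17. Result: [17, 15, 16, 17]

[17, 15, 16, 17]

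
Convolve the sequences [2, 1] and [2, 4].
y[0] = 2×2 = 4; y[1] = 2×4 + 1×2 = 10; y[2] = 1×4 = 4

[4, 10, 4]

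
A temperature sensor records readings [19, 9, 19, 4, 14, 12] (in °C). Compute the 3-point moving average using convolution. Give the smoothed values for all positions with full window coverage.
3-point moving average kernel = [1, 1, 1]. Apply in 'valid' mode (full window coverage): avg[0] = (19 + 9 + 19) / 3 = 15.67; avg[1] = (9 + 19 + 4) / 3 = 10.67; avg[2] = (19 + 4 + 14) / 3 = 12.33; avg[3] = (4 + 14 + 12) / 3 = 10.0. Smoothed values: [15.67, 10.67, 12.33, 10.0]

[15.67, 10.67, 12.33, 10.0]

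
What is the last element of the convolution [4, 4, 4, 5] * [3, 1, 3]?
Use y[k] = Σ_i a[i]·b[k-i] at k=5. y[5] = 5×3 = 15

15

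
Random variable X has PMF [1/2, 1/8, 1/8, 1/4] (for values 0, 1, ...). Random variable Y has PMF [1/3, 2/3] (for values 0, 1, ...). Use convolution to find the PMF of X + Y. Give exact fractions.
P(X+Y=k) = Σ_i P(X=i)·P(Y=k-i) — a convolution of [1/2, 1/8, 1/8, 1/4] and [1/3, 2/3]. P(X+Y=0) = (1/2)×(1/3) = 1/6; P(X+Y=1) = (1/2)×(2/3) + (1/8)×(1/3) = 1/3 + 1/24 = 3/8; P(X+Y=2) = (1/8)×(2/3) + (1/8)×(1/3) = 1/12 + 1/24 = 1/8; P(X+Y=3) = (1/8)×(2/3) + (1/4)×(1/3) = 1/12 + 1/12 = 1/6; P(X+Y=4) = (1/4)×(2/3) = 1/6. PMF: [1/6, 3/8, 1/8, 1/6, 1/6] (sums to 1 ✓)

[1/6, 3/8, 1/8, 1/6, 1/6]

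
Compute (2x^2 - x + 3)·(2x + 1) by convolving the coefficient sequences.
Ascending coefficients: a = [3, -1, 2], b = [1, 2]. c[0] = 3×1 = 3; c[1] = 3×2 + -1×1 = 5; c[2] = -1×2 + 2×1 = 0; c[3] = 2×2 = 4. Result coefficients: [3, 5, 0, 4] → 4x^3 + 5x + 3

4x^3 + 5x + 3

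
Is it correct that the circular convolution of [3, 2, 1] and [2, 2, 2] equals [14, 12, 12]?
Recompute circular convolution of [3, 2, 1] and [2, 2, 2]: y[0] = 3×2 + 2×2 + 1×2 = 12; y[1] = 3×2 + 2×2 + 1×2 = 12; y[2] = 3×2 + 2×2 + 1×2 = 12 → [12, 12, 12]. Compare to given [14, 12, 12]: they differ at index 0: given 14, correct 12, so answer: No

No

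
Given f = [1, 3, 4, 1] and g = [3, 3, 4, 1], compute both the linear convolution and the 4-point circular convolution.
Linear: y_lin[0] = 1×3 = 3; y_lin[1] = 1×3 + 3×3 = 12; y_lin[2] = 1×4 + 3×3 + 4×3 = 25; y_lin[3] = 1×1 + 3×4 + 4×3 + 1×3 = 28; y_lin[4] = 3×1 + 4×4 + 1×3 = 22; y_lin[5] = 4×1 + 1×4 = 8; y_lin[6] = 1×1 = 1 → [3, 12, 25, 28, 22, 8, 1]. Circular (length 4): y[0] = 1×3 + 3×1 + 4×4 + 1×3 = 25; y[1] = 1×3 + 3×3 + 4×1 + 1×4 = 20; y[2] = 1×4 + 3×3 + 4×3 + 1×1 = 26; y[3] = 1×1 + 3×4 + 4×3 + 1×3 = 28 → [25, 20, 26, 28]

Linear: [3, 12, 25, 28, 22, 8, 1], Circular: [25, 20, 26, 28]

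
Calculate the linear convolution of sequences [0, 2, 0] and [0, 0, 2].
y[0] = 0×0 = 0; y[1] = 0×0 + 2×0 = 0; y[2] = 0×2 + 2×0 + 0×0 = 0; y[3] = 2×2 + 0×0 = 4; y[4] = 0×2 = 0

[0, 0, 0, 4, 0]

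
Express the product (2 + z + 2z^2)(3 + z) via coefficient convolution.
Ascending coefficients: a = [2, 1, 2], b = [3, 1]. c[0] = 2×3 = 6; c[1] = 2×1 + 1×3 = 5; c[2] = 1×1 + 2×3 = 7; c[3] = 2×1 = 2. Result coefficients: [6, 5, 7, 2] → 6 + 5z + 7z^2 + 2z^3

6 + 5z + 7z^2 + 2z^3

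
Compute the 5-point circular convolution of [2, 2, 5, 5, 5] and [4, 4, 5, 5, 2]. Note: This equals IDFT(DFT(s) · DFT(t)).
Either evaluate y[k] = Σ_j s[j]·t[(k-j) mod 5] directly, or use IDFT(DFT(s) · DFT(t)). y[0] = 2×4 + 2×2 + 5×5 + 5×5 + 5×4 = 82; y[1] = 2×4 + 2×4 + 5×2 + 5×5 + 5×5 = 76; y[2] = 2×5 + 2×4 + 5×4 + 5×2 + 5×5 = 73; y[3] = 2×5 + 2×5 + 5×4 + 5×4 + 5×2 = 70; y[4] = 2×2 + 2×5 + 5×5 + 5×4 + 5×4 = 79. Result: [82, 76, 73, 70, 79]

[82, 76, 73, 70, 79]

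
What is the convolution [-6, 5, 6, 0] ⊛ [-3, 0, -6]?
y[0] = -6×-3 = 18; y[1] = -6×0 + 5×-3 = -15; y[2] = -6×-6 + 5×0 + 6×-3 = 18; y[3] = 5×-6 + 6×0 + 0×-3 = -30; y[4] = 6×-6 + 0×0 = -36; y[5] = 0×-6 = 0

[18, -15, 18, -30, -36, 0]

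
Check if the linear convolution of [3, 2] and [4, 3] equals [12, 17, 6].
Recompute linear convolution of [3, 2] and [4, 3]: y[0] = 3×4 = 12; y[1] = 3×3 + 2×4 = 17; y[2] = 2×3 = 6 → [12, 17, 6]. Given [12, 17, 6] matches, so answer: Yes

Yes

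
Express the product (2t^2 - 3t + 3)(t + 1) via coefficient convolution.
Ascending coefficients: a = [3, -3, 2], b = [1, 1]. c[0] = 3×1 = 3; c[1] = 3×1 + -3×1 = 0; c[2] = -3×1 + 2×1 = -1; c[3] = 2×1 = 2. Result coefficients: [3, 0, -1, 2] → 2t^3 - t^2 + 3

2t^3 - t^2 + 3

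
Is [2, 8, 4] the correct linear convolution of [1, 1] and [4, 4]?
Recompute linear convolution of [1, 1] and [4, 4]: y[0] = 1×4 = 4; y[1] = 1×4 + 1×4 = 8; y[2] = 1×4 = 4 → [4, 8, 4]. Compare to given [2, 8, 4]: they differ at index 0: given 2, correct 4, so answer: No

No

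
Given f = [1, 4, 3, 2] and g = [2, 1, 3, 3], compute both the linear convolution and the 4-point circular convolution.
Linear: y_lin[0] = 1×2 = 2; y_lin[1] = 1×1 + 4×2 = 9; y_lin[2] = 1×3 + 4×1 + 3×2 = 13; y_lin[3] = 1×3 + 4×3 + 3×1 + 2×2 = 22; y_lin[4] = 4×3 + 3×3 + 2×1 = 23; y_lin[5] = 3×3 + 2×3 = 15; y_lin[6] = 2×3 = 6 → [2, 9, 13, 22, 23, 15, 6]. Circular (length 4): y[0] = 1×2 + 4×3 + 3×3 + 2×1 = 25; y[1] = 1×1 + 4×2 + 3×3 + 2×3 = 24; y[2] = 1×3 + 4×1 + 3×2 + 2×3 = 19; y[3] = 1×3 + 4×3 + 3×1 + 2×2 = 22 → [25, 24, 19, 22]

Linear: [2, 9, 13, 22, 23, 15, 6], Circular: [25, 24, 19, 22]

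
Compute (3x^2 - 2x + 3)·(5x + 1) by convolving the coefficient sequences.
Ascending coefficients: a = [3, -2, 3], b = [1, 5]. c[0] = 3×1 = 3; c[1] = 3×5 + -2×1 = 13; c[2] = -2×5 + 3×1 = -7; c[3] = 3×5 = 15. Result coefficients: [3, 13, -7, 15] → 15x^3 - 7x^2 + 13x + 3

15x^3 - 7x^2 + 13x + 3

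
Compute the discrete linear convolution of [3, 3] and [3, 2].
y[0] = 3×3 = 9; y[1] = 3×2 + 3×3 = 15; y[2] = 3×2 = 6

[9, 15, 6]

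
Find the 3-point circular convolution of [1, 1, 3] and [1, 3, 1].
Use y[k] = Σ_j s[j]·t[(k-j) mod 3]. y[0] = 1×1 + 1×1 + 3×3 = 11; y[1] = 1×3 + 1×1 + 3×1 = 7; y[2] = 1×1 + 1×3 + 3×1 = 7. Result: [11, 7, 7]

[11, 7, 7]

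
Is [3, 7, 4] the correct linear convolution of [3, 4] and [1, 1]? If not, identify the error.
Recompute linear convolution of [3, 4] and [1, 1]: y[0] = 3×1 = 3; y[1] = 3×1 + 4×1 = 7; y[2] = 4×1 = 4 → [3, 7, 4]. Given [3, 7, 4] matches, so answer: Yes

Yes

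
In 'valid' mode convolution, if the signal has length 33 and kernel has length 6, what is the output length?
'Valid' mode counts only positions where the kernel fully overlaps the signal: m - n + 1 = 33 - 6 + 1 = 28

28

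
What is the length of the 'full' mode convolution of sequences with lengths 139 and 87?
Linear/full convolution length: m + n - 1 = 139 + 87 - 1 = 225

225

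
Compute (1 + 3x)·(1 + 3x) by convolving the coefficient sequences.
Ascending coefficients: a = [1, 3], b = [1, 3]. c[0] = 1×1 = 1; c[1] = 1×3 + 3×1 = 6; c[2] = 3×3 = 9. Result coefficients: [1, 6, 9] → 1 + 6x + 9x^2

1 + 6x + 9x^2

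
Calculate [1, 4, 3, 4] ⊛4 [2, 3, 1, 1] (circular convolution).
Use y[k] = Σ_j f[j]·g[(k-j) mod 4]. y[0] = 1×2 + 4×1 + 3×1 + 4×3 = 21; y[1] = 1×3 + 4×2 + 3×1 + 4×1 = 18; y[2] = 1×1 + 4×3 + 3×2 + 4×1 = 23; y[3] = 1×1 + 4×1 + 3×3 + 4×2 = 22. Result: [21, 18, 23, 22]

[21, 18, 23, 22]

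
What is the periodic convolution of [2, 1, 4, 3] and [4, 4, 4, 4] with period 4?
Use y[k] = Σ_j s[j]·t[(k-j) mod 4]. y[0] = 2×4 + 1×4 + 4×4 + 3×4 = 40; y[1] = 2×4 + 1×4 + 4×4 + 3×4 = 40; y[2] = 2×4 + 1×4 + 4×4 + 3×4 = 40; y[3] = 2×4 + 1×4 + 4×4 + 3×4 = 40. Result: [40, 40, 40, 40]

[40, 40, 40, 40]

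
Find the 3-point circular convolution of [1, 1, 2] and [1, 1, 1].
Use y[k] = Σ_j s[j]·t[(k-j) mod 3]. y[0] = 1×1 + 1×1 + 2×1 = 4; y[1] = 1×1 + 1×1 + 2×1 = 4; y[2] = 1×1 + 1×1 + 2×1 = 4. Result: [4, 4, 4]

[4, 4, 4]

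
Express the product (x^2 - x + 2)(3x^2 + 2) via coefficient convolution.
Ascending coefficients: a = [2, -1, 1], b = [2, 0, 3]. c[0] = 2×2 = 4; c[1] = 2×0 + -1×2 = -2; c[2] = 2×3 + -1×0 + 1×2 = 8; c[3] = -1×3 + 1×0 = -3; c[4] = 1×3 = 3. Result coefficients: [4, -2, 8, -3, 3] → 3x^4 - 3x^3 + 8x^2 - 2x + 4

3x^4 - 3x^3 + 8x^2 - 2x + 4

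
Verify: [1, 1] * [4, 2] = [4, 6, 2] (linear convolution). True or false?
Recompute linear convolution of [1, 1] and [4, 2]: y[0] = 1×4 = 4; y[1] = 1×2 + 1×4 = 6; y[2] = 1×2 = 2 → [4, 6, 2]. Given [4, 6, 2] matches, so answer: Yes

Yes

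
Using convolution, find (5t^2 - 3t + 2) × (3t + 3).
Ascending coefficients: a = [2, -3, 5], b = [3, 3]. c[0] = 2×3 = 6; c[1] = 2×3 + -3×3 = -3; c[2] = -3×3 + 5×3 = 6; c[3] = 5×3 = 15. Result coefficients: [6, -3, 6, 15] → 15t^3 + 6t^2 - 3t + 6

15t^3 + 6t^2 - 3t + 6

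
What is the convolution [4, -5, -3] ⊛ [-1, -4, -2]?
y[0] = 4×-1 = -4; y[1] = 4×-4 + -5×-1 = -11; y[2] = 4×-2 + -5×-4 + -3×-1 = 15; y[3] = -5×-2 + -3×-4 = 22; y[4] = -3×-2 = 6

[-4, -11, 15, 22, 6]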